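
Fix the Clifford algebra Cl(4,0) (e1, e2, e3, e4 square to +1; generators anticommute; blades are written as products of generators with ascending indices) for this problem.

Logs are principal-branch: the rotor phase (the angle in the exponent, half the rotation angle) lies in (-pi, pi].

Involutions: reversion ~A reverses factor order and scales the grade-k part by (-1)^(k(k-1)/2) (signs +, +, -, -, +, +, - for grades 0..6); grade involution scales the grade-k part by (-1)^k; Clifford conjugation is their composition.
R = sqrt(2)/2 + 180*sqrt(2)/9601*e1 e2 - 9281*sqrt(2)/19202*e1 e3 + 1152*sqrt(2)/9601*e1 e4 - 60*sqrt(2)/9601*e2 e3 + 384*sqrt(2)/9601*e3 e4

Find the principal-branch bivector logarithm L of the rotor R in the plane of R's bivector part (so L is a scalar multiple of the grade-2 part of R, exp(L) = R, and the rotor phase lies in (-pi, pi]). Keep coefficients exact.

The scalar part of R is sqrt(2)/2, which pins the rotor phase on the principal branch; dividing the bivector part by the sine of that phase recovers the unit plane, and L is the phase times that plane.
Concretely: cos(phase) = sqrt(2)/2 gives phase = ±pi/4, and since phase/sin(phase) is even the sign is immaterial: L = (phase/sin(phase)) * <R>_2 = (sqrt(2)*pi/4) * <R>_2.
Answer: 90*pi/9601*e1 e2 - 9281*pi/38404*e1 e3 + 576*pi/9601*e1 e4 - 30*pi/9601*e2 e3 + 192*pi/9601*e3 e4


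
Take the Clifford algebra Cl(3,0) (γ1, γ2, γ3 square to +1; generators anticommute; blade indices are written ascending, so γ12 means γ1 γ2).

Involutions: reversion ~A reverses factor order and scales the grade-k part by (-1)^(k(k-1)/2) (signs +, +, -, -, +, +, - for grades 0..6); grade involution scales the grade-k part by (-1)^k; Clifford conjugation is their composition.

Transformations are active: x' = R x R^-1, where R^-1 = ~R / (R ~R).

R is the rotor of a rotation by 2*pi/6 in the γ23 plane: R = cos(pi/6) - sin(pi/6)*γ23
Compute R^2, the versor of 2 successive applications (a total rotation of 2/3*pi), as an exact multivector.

Because a rotor carries half the rotation angle, composing 2 copies of this γ23-plane rotor multiplies the phase: 2*(pi/6) = pi/3, hence R^2 = cos(pi/3) - sin(pi/3)*γ23.
cos(pi/3) = 1/2 and sin(pi/3) = sqrt(3)/2, so R^2 = 1/2 - sqrt(3)/2*γ23. The net rotation is 2/3*pi; the rotor keeps the half-angle phase exactly.
Answer: 1/2 - sqrt(3)/2*γ23


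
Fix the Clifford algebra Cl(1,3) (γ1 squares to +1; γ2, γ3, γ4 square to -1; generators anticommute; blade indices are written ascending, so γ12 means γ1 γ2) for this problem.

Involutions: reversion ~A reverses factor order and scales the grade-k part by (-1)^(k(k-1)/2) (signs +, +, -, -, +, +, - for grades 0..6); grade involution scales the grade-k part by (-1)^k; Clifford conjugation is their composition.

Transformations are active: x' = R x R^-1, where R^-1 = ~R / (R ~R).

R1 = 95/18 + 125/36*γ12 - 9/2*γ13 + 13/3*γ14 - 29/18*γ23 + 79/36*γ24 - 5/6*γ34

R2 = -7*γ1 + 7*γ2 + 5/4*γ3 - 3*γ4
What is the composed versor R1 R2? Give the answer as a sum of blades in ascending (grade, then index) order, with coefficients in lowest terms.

Distribute over the terms of R2 (each basis-blade product reordered to ascending indices, repeated generators contracted through their squares):
R1 (-7*γ1) = -665/18*γ1 + 875/36*γ2 - 63/2*γ3 + 91/3*γ4 + 203/18*γ123 - 553/36*γ124 + 35/6*γ134
R1 (7*γ2) = -875/36*γ1 + 665/18*γ2 - 203/18*γ3 + 553/36*γ4 + 63/2*γ123 - 91/3*γ124 - 35/6*γ234
R1 (5/4*γ3) = 45/8*γ1 + 145/72*γ2 + 475/72*γ3 - 25/24*γ4 + 625/144*γ123 - 65/12*γ134 - 395/144*γ234
R1 (-3*γ4) = 13*γ1 + 79/12*γ2 - 5/2*γ3 - 95/6*γ4 - 125/12*γ124 + 27/2*γ134 + 29/6*γ234
Summing the partial products and collecting blades:
Answer: -341/8*γ1 + 5029/72*γ2 - 2785/72*γ3 + 2075/72*γ4 + 6785/144*γ123 - 505/9*γ124 + 167/12*γ134 - 539/144*γ234


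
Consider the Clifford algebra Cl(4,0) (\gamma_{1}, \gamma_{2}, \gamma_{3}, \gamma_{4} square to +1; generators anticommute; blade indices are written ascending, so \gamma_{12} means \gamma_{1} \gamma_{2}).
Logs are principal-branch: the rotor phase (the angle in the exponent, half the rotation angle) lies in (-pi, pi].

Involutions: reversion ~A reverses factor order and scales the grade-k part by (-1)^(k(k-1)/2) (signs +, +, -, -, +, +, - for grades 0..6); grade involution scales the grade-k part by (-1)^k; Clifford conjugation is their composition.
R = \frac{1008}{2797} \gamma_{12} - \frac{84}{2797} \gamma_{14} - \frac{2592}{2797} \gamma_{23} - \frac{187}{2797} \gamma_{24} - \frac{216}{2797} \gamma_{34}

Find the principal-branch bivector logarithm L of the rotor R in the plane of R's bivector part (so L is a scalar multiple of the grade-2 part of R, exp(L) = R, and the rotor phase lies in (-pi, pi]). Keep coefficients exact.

The scalar part of R is 0, and that scalar determines the rotor phase on the principal branch; recovering the unit plane as bivector-part over sine of the phase gives L = phase * plane.
Concretely: cos(phase) = 0 gives phase = ±\frac{\pi}{2}, and since phase/sin(phase) is even the sign is immaterial: L = (phase/sin(phase)) * <R>_2 = (\frac{\pi}{2}) * <R>_2.
Answer: \frac{504 \pi}{2797} \gamma_{12} - \frac{42 \pi}{2797} \gamma_{14} - \frac{1296 \pi}{2797} \gamma_{23} - \frac{187 \pi}{5594} \gamma_{24} - \frac{108 \pi}{2797} \gamma_{34}


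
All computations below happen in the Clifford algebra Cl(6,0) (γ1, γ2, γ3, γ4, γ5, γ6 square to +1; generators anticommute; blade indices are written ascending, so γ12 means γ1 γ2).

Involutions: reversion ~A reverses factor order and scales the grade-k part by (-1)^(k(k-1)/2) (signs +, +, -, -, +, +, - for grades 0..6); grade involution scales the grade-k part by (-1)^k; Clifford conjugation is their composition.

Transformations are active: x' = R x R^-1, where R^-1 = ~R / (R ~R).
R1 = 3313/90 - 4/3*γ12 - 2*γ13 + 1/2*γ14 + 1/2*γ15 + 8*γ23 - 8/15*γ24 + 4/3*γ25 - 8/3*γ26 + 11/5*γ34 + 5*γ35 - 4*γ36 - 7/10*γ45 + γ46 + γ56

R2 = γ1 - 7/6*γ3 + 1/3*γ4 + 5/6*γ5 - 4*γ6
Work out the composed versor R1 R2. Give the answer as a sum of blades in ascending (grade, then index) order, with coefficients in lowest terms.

Distribute over the terms of R2 (each basis-blade product reordered to ascending indices, repeated generators contracted through their squares):
R1 (γ1) = 3313/90*γ1 + 4/3*γ2 + 2*γ3 - 1/2*γ4 - 1/2*γ5 + 8*γ123 - 8/15*γ124 + 4/3*γ125 - 8/3*γ126 + 11/5*γ134 + 5*γ135 - 4*γ136 - 7/10*γ145 + γ146 + γ156
R1 (-7/6*γ3) = 7/3*γ1 - 28/3*γ2 - 23191/540*γ3 + 77/30*γ4 + 35/6*γ5 - 14/3*γ6 + 14/9*γ123 + 7/12*γ134 + 7/12*γ135 - 28/45*γ234 + 14/9*γ235 - 28/9*γ236 + 49/60*γ345 - 7/6*γ346 - 7/6*γ356
R1 (1/3*γ4) = 1/6*γ1 - 8/45*γ2 + 11/15*γ3 + 3313/270*γ4 + 7/30*γ5 - 1/3*γ6 - 4/9*γ124 - 2/3*γ134 - 1/6*γ145 + 8/3*γ234 - 4/9*γ245 + 8/9*γ246 - 5/3*γ345 + 4/3*γ346 + 1/3*γ456
R1 (5/6*γ5) = 5/12*γ1 + 10/9*γ2 + 25/6*γ3 - 7/12*γ4 + 3313/108*γ5 - 5/6*γ6 - 10/9*γ125 - 5/3*γ135 + 5/12*γ145 + 20/3*γ235 - 4/9*γ245 + 20/9*γ256 + 11/6*γ345 + 10/3*γ356 - 5/6*γ456
R1 (-4*γ6) = 32/3*γ2 + 16*γ3 - 4*γ4 - 4*γ5 - 6626/45*γ6 + 16/3*γ126 + 8*γ136 - 2*γ146 - 2*γ156 - 32*γ236 + 32/15*γ246 - 16/3*γ256 - 44/5*γ346 - 20*γ356 + 14/5*γ456
Summing the partial products and collecting blades:
Answer: 7151/180*γ1 + 18/5*γ2 - 2165/108*γ3 + 5267/540*γ4 + 17411/540*γ5 - 13777/90*γ6 + 86/9*γ123 - 44/45*γ124 + 2/9*γ125 + 8/3*γ126 + 127/60*γ134 + 47/12*γ135 + 4*γ136 - 9/20*γ145 - γ146 - γ156 + 92/45*γ234 + 74/9*γ235 - 316/9*γ236 - 8/9*γ245 + 136/45*γ246 - 28/9*γ256 + 59/60*γ345 - 259/30*γ346 - 107/6*γ356 + 23/10*γ456


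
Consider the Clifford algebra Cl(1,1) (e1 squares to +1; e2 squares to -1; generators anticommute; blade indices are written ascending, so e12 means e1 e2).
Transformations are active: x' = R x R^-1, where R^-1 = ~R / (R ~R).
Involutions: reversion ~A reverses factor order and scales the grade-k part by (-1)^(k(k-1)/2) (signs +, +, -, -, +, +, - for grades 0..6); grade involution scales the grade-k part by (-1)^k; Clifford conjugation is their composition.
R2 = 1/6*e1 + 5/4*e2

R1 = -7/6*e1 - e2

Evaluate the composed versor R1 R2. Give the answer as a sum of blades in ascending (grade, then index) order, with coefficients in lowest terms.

Distribute over the terms of R1 (each basis-blade product reordered to ascending indices, repeated generators contracted through their squares):
(-7/6*e1) R2 = -7/36 - 35/24*e12
(-e2) R2 = 5/4 + 1/6*e12
Summing the partial products and collecting blades:
Answer: 19/18 - 31/24*e12


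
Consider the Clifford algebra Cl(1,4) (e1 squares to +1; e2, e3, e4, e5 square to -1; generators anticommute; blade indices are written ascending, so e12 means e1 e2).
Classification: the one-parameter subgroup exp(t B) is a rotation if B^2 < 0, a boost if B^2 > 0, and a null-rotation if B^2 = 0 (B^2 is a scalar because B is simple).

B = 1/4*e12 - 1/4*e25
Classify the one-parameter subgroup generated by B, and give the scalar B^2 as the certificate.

B^2 term by term: the squares give (1/4)^2*(e12)^2 + (-1/4)^2*(e25)^2 = 1/16*(+1) + 1/16*(-1) = 0 (each basis 2-blade squares to minus the product of its generators' squares); cross terms between blades sharing an index anticommute and cancel. So B^2 = 0.
Answer: null-rotation, certificate B^2 = 0. One invariant decides it: the square 0 survives every conjugation, and its sign is exactly the classification.


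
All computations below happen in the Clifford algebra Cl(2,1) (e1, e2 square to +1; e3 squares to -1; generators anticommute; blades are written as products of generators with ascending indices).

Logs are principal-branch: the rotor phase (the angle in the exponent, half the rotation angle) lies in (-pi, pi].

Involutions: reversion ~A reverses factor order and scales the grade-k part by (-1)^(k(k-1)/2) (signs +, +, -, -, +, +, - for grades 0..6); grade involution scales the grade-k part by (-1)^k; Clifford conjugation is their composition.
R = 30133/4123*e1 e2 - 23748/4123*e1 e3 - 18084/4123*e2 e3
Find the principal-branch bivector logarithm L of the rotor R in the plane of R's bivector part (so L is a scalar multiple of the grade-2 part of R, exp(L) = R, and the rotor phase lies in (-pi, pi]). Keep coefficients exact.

The scalar part of R is 0, which pins the rotor phase on the principal branch; dividing the bivector part by the sine of that phase recovers the unit plane, and L is the phase times that plane.
Concretely: cos(phase) = 0 gives phase = ±pi/2, and since phase/sin(phase) is even the sign is immaterial: L = (phase/sin(phase)) * <R>_2 = (pi/2) * <R>_2.
Answer: 30133*pi/8246*e1 e2 - 11874*pi/4123*e1 e3 - 9042*pi/4123*e2 e3


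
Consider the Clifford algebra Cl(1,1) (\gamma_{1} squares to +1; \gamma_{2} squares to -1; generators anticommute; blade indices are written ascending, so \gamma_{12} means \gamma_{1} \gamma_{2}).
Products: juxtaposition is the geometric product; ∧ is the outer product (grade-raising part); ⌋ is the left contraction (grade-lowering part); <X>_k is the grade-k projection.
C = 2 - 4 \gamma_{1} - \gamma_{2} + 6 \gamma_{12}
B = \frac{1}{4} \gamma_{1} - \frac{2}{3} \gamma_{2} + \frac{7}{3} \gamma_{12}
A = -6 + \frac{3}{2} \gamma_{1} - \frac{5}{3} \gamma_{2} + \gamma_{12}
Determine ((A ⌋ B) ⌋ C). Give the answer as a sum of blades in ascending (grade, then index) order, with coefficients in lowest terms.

step 1: \frac{115}{72} - \frac{97}{18} \gamma_{1} + \frac{15}{2} \gamma_{2} - 14 \gamma_{12}
step 2: -\frac{207}{4} + \frac{695}{18} \gamma_{1} - \frac{2443}{72} \gamma_{2} + \frac{115}{12} \gamma_{12}
Answer: -\frac{207}{4} + \frac{695}{18} \gamma_{1} - \frac{2443}{72} \gamma_{2} + \frac{115}{12} \gamma_{12}


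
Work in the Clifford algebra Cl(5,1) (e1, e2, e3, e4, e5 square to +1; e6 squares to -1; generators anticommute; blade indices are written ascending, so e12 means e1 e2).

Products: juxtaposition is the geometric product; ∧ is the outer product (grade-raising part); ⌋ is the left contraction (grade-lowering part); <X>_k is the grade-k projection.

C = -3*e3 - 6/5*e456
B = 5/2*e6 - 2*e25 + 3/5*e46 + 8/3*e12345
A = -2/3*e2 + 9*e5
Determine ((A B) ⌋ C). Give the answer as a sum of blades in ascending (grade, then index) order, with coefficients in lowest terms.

step 1: 18*e2 + 4/3*e5 - 5/3*e26 + 45/2*e56 - 2/5*e246 - 27/5*e456 + 24*e1234 + 16/9*e1345
step 2: 162/25 - 27*e4 + 8/5*e46
Answer: 162/25 - 27*e4 + 8/5*e46


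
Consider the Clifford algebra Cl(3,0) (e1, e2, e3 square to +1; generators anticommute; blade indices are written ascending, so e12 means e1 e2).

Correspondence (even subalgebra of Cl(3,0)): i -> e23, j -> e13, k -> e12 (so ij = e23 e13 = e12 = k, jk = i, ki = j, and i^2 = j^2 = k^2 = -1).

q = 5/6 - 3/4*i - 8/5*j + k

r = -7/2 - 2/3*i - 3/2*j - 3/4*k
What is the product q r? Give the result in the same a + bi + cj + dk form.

In blades: q = 5/6 + e12 - 8/5*e13 - 3/4*e23, r = -7/2 - 3/4*e12 - 3/2*e13 - 2/3*e23.
Distribute q over r term by term (generator squares from the signature, products reordered to ascending indices): (5/6)*r = -35/12 - 5/8*e12 - 5/4*e13 - 5/9*e23; (e12)*r = 3/4 - 7/2*e12 - 2/3*e13 + 3/2*e23; (-8/5*e13)*r = -12/5 - 16/15*e12 + 28/5*e13 + 6/5*e23; (-3/4*e23)*r = -1/2 + 9/8*e12 - 9/16*e13 + 21/8*e23.
Sum: -76/15 - 61/15*e12 + 749/240*e13 + 1717/360*e23; translating back through the correspondence:
Answer: -76/15 + 1717/360*i + 749/240*j - 61/15*k


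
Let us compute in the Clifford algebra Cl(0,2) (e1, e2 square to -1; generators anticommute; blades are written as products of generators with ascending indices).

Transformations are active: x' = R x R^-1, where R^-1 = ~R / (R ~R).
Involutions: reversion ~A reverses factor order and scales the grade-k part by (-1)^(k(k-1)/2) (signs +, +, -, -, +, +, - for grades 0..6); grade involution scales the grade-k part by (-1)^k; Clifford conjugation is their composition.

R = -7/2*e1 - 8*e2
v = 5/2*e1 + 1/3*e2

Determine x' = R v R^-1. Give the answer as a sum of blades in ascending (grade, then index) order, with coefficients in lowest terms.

~R = -7/2*e1 - 8*e2, and R ~R = -305/4, so R^-1 = ~R / (-305/4).
R v = 137/12 + 113/6*e1 e2
Answer: -2657/1830*e1 + 629/305*e2


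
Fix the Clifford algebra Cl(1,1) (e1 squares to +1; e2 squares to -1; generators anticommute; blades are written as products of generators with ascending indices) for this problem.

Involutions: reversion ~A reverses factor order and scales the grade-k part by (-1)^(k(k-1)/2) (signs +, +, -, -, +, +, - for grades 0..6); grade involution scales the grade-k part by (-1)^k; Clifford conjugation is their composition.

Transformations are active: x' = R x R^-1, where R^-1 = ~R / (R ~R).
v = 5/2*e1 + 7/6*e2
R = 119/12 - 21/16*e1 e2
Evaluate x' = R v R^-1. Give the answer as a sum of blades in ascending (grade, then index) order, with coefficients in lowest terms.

~R = 119/12 + 21/16*e1 e2, and R ~R = 222607/2304, so R^-1 = ~R / (222607/2304).
R v = 2527/96*e1 + 4277/288*e2
Answer: 26381/9086*e1 + 51295/27258*e2


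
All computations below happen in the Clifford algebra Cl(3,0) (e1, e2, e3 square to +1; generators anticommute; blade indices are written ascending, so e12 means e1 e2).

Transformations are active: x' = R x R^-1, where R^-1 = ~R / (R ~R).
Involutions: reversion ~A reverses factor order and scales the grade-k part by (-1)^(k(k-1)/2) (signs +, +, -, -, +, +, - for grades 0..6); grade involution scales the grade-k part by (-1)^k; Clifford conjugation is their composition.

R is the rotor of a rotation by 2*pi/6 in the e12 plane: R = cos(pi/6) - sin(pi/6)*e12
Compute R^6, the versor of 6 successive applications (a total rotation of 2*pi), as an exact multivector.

Rotor phase runs at HALF the rotation angle; powers of one rotor simply add phase, so after 6 steps in e12 the phase is 6*pi/6 = pi and R^6 = cos(pi) - sin(pi)*e12.
cos(pi) = -1 and sin(pi) = 0, so R^6 = -1. The total rotation 2*pi is 1 full turn, so every vector returns to itself, yet the rotor is -1, on the OTHER sheet of the double cover (an odd number of 2*pi turns).
Answer: -1


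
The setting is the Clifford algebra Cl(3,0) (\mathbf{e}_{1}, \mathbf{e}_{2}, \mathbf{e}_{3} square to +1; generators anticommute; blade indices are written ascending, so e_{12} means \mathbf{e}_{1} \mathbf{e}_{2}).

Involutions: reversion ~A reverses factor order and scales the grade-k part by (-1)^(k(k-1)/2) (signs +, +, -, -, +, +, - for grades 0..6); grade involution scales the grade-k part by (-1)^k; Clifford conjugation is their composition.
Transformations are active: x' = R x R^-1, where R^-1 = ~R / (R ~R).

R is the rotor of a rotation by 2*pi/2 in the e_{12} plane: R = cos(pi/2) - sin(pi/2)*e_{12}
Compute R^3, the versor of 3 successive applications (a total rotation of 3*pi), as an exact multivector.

The rotor phase is half the rotation angle and phases add under composition, so 3 steps in the e_{12} plane accumulate phase 3*(pi/2) = \frac{3 \pi}{2}: R^3 = cos(\frac{3 \pi}{2}) - sin(\frac{3 \pi}{2})*e_{12}.
cos(\frac{3 \pi}{2}) = 0 and sin(\frac{3 \pi}{2}) = -1, so R^3 = e_{12}. The net rotation is 1*pi (after discarding 1 full turn, each of which contributes a factor -1 to the rotor); the rotor keeps the half-angle phase exactly.
Answer: e_{12}


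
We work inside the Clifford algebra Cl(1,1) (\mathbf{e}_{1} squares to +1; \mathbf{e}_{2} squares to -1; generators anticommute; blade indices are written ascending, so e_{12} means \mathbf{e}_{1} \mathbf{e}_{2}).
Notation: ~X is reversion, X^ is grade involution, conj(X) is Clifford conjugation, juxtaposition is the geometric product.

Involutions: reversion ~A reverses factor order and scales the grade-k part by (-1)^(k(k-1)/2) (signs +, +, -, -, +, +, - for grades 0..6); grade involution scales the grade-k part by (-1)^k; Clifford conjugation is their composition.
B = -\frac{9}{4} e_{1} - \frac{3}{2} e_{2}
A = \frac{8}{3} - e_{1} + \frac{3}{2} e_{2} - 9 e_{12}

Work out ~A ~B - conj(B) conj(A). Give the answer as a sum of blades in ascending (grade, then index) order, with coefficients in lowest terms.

first term: \frac{9}{2} + \frac{15}{2} e_{1} + \frac{65}{4} e_{2} + \frac{39}{8} e_{12}
second term: \frac{9}{2} + \frac{39}{2} e_{1} + \frac{97}{4} e_{2} - \frac{39}{8} e_{12}
Answer: -12 e_{1} - 8 e_{2} + \frac{39}{4} e_{12}


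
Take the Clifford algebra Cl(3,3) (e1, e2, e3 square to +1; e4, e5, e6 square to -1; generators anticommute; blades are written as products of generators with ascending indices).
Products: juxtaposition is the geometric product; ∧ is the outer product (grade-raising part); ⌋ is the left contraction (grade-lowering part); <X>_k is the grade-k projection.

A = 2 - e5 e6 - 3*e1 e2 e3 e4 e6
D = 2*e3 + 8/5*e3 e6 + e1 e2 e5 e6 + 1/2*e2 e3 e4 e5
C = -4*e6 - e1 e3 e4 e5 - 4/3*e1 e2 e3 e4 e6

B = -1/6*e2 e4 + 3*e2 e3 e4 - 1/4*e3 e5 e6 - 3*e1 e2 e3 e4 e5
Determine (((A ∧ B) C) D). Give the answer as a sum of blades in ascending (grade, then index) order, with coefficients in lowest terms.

step 1: -1/3*e2 e4 + 6*e2 e3 e4 - 1/2*e3 e5 e6 + 1/6*e2 e4 e5 e6 - 6*e1 e2 e3 e4 e5 - 3*e2 e3 e4 e5 e6
step 2: -6*e2 + 4*e1 e5 + 8*e1 e6 - 2*e3 e5 - 8*e5 e6 + 6*e1 e2 e5 - 3*e1 e2 e6 - 2/9*e1 e3 e5 - 4/9*e1 e3 e6 - 1/2*e1 e4 e6 + 2/3*e2 e4 e5 + 4/3*e2 e4 e6 + 1/3*e1 e2 e3 e5 - 1/6*e1 e2 e3 e6 - 2/3*e1 e2 e4 e5 - 12*e2 e3 e4 e5 - 24*e2 e3 e4 e6 + 24*e1 e2 e3 e4 e5 e6
step 3: -6 - 32/45*e1 - 1/3*e3 + 7*e5 + 6*e6 + 116/15*e1 e2 + 197/15*e1 e3 - 1/6*e1 e4 + 4/9*e1 e5 + 116/9*e1 e6 - 12*e2 e3 + 197/5*e2 e4 + 8*e2 e5 - 4*e2 e6 + 24*e3 e4 + 389/30*e3 e5 + 1/3*e3 e6 - 2/3*e4 e6 - 44/5*e5 e6 - 24/5*e1 e2 e3 + 1/9*e1 e2 e4 - 2/3*e1 e2 e5 + 1/3*e1 e2 e6 + 19/5*e1 e3 e4 - 8*e1 e3 e5 - 16*e1 e3 e6 - 4/3*e1 e4 e5 + 2/3*e1 e4 e6 + 286/45*e1 e5 e6 - 32/15*e2 e3 e4 - 4/9*e2 e3 e5 - 422/45*e2 e3 e6 - 49/2*e2 e4 e5 - 48*e2 e4 e6 - 3*e3 e4 e5 - 50/3*e3 e5 e6 + 2*e1 e2 e3 e4 - 12*e1 e2 e3 e5 + 8*e1 e2 e3 e6 + 192/5*e1 e2 e4 e5 - 8/15*e1 e2 e5 e6 + 24*e1 e3 e4 e5 - 13*e1 e3 e4 e6 - 32/5*e1 e3 e5 e6 + 1/12*e1 e4 e5 e6 + 4/3*e2 e3 e4 e5 - 4/3*e2 e3 e4 e6 - 96/5*e2 e4 e5 e6 - 4/3*e1 e2 e3 e4 e5 - 187/20*e1 e2 e3 e5 e6 - 430/9*e1 e2 e4 e5 e6 - 3/2*e1 e3 e4 e5 e6 + 16/15*e2 e3 e4 e5 e6 + 44/15*e1 e2 e3 e4 e5 e6
Answer: -6 - 32/45*e1 - 1/3*e3 + 7*e5 + 6*e6 + 116/15*e1 e2 + 197/15*e1 e3 - 1/6*e1 e4 + 4/9*e1 e5 + 116/9*e1 e6 - 12*e2 e3 + 197/5*e2 e4 + 8*e2 e5 - 4*e2 e6 + 24*e3 e4 + 389/30*e3 e5 + 1/3*e3 e6 - 2/3*e4 e6 - 44/5*e5 e6 - 24/5*e1 e2 e3 + 1/9*e1 e2 e4 - 2/3*e1 e2 e5 + 1/3*e1 e2 e6 + 19/5*e1 e3 e4 - 8*e1 e3 e5 - 16*e1 e3 e6 - 4/3*e1 e4 e5 + 2/3*e1 e4 e6 + 286/45*e1 e5 e6 - 32/15*e2 e3 e4 - 4/9*e2 e3 e5 - 422/45*e2 e3 e6 - 49/2*e2 e4 e5 - 48*e2 e4 e6 - 3*e3 e4 e5 - 50/3*e3 e5 e6 + 2*e1 e2 e3 e4 - 12*e1 e2 e3 e5 + 8*e1 e2 e3 e6 + 192/5*e1 e2 e4 e5 - 8/15*e1 e2 e5 e6 + 24*e1 e3 e4 e5 - 13*e1 e3 e4 e6 - 32/5*e1 e3 e5 e6 + 1/12*e1 e4 e5 e6 + 4/3*e2 e3 e4 e5 - 4/3*e2 e3 e4 e6 - 96/5*e2 e4 e5 e6 - 4/3*e1 e2 e3 e4 e5 - 187/20*e1 e2 e3 e5 e6 - 430/9*e1 e2 e4 e5 e6 - 3/2*e1 e3 e4 e5 e6 + 16/15*e2 e3 e4 e5 e6 + 44/15*e1 e2 e3 e4 e5 e6


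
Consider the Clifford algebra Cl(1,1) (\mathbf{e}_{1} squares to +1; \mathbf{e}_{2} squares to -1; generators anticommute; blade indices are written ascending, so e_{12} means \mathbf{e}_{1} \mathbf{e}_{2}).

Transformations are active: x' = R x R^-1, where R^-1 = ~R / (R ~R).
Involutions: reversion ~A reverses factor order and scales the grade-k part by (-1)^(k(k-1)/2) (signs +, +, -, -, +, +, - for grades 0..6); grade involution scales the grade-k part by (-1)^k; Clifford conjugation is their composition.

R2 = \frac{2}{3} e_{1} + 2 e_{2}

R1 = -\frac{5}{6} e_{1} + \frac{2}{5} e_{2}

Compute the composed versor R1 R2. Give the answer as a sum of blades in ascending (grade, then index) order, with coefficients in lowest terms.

Distribute over the terms of R1 (each basis-blade product reordered to ascending indices, repeated generators contracted through their squares):
(-\frac{5}{6} e_{1}) R2 = -\frac{5}{9} - \frac{5}{3} e_{12}
(\frac{2}{5} e_{2}) R2 = -\frac{4}{5} - \frac{4}{15} e_{12}
Summing the partial products and collecting blades:
Answer: -\frac{61}{45} - \frac{29}{15} e_{12}


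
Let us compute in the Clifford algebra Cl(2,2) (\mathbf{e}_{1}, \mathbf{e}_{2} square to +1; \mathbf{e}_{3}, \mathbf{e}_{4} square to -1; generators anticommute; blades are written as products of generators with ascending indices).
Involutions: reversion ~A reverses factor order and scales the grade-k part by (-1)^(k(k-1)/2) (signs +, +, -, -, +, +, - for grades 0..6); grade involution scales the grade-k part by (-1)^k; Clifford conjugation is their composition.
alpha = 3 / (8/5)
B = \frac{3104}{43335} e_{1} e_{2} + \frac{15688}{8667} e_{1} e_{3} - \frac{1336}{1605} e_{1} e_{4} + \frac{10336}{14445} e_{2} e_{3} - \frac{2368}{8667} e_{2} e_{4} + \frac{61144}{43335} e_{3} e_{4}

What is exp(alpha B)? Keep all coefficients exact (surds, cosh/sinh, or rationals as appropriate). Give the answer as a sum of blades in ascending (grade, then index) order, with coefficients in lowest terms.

B^2 term by term: the squares give (\frac{3104}{43335})^2*(e_{1} e_{2})^2 + (\frac{15688}{8667})^2*(e_{1} e_{3})^2 + (-\frac{1336}{1605})^2*(e_{1} e_{4})^2 + (\frac{10336}{14445})^2*(e_{2} e_{3})^2 + (-\frac{2368}{8667})^2*(e_{2} e_{4})^2 + (\frac{61144}{43335})^2*(e_{3} e_{4})^2 = \frac{9634816}{1877922225}*(-1) + \frac{246113344}{75116889}*(+1) + \frac{1784896}{2576025}*(+1) + \frac{106832896}{208658025}*(+1) + \frac{5607424}{75116889}*(+1) + \frac{3738588736}{1877922225}*(-1) = \frac{64}{25} (each basis 2-blade squares to minus the product of its generators' squares); cross terms between blades sharing an index anticommute and cancel; the commuting (index-disjoint) pairs give grade-4 terms 2*c*c'*(blade product), which cancel blade by blade — e_{1} e_{2} e_{3} e_{4}: \frac{379581952}{1877922225} + \frac{74298368}{75116889} - \frac{27617792}{23184225} = 0 — confirming B is simple. So B^2 = \frac{64}{25}.
B^2 = \frac{64}{25} — the series telescopes hyperbolically here: l = \frac{8}{5}, alpha*l = 3, so exp(alpha B) = cosh(3) + (sinh(3)/(\frac{8}{5}))*B = \cosh{\left(3 \right)} + (\frac{5 \sinh{\left(3 \right)}}{8})*B.
Answer: \cosh{\left(3 \right)} + \frac{388 \sinh{\left(3 \right)}}{8667} e_{1} e_{2} + \frac{9805 \sinh{\left(3 \right)}}{8667} e_{1} e_{3} - \frac{167 \sinh{\left(3 \right)}}{321} e_{1} e_{4} + \frac{1292 \sinh{\left(3 \right)}}{2889} e_{2} e_{3} - \frac{1480 \sinh{\left(3 \right)}}{8667} e_{2} e_{4} + \frac{7643 \sinh{\left(3 \right)}}{8667} e_{3} e_{4}


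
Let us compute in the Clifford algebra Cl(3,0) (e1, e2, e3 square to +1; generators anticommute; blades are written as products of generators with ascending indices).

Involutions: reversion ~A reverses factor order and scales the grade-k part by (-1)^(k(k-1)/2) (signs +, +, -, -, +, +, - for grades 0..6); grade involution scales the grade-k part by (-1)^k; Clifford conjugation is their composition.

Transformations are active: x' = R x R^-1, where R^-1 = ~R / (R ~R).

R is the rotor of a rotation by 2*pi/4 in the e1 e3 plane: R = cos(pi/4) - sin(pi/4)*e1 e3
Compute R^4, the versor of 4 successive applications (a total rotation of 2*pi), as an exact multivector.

Rotor phase runs at HALF the rotation angle; powers of one rotor simply add phase, so after 4 steps in e1 e3 the phase is 4*pi/4 = pi and R^4 = cos(pi) - sin(pi)*e1 e3.
cos(pi) = -1 and sin(pi) = 0, so R^4 = -1. The total rotation 2*pi is 1 full turn, so every vector returns to itself, yet the rotor is -1, on the OTHER sheet of the double cover (an odd number of 2*pi turns).
Answer: -1


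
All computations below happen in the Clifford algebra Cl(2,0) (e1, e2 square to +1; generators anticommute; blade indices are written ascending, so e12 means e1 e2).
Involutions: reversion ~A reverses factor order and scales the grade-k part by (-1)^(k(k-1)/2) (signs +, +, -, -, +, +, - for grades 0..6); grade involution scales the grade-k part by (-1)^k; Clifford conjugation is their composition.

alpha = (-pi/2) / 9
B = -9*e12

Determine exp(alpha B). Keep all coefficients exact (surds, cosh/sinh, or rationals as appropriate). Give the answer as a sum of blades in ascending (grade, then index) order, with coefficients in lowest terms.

B^2 = (-9)^2*(e12)^2 = 81*(-1) = -81 (a basis 2-blade squares to minus the product of its generators' squares).
B^2 = -81 — a negative square means the series sums to a rotation: l = 9, alpha*l = -pi/2, so exp(alpha B) = cos(-pi/2) + (sin(-pi/2)/9)*B = 0 + (-1/9)*B.
Answer: e12


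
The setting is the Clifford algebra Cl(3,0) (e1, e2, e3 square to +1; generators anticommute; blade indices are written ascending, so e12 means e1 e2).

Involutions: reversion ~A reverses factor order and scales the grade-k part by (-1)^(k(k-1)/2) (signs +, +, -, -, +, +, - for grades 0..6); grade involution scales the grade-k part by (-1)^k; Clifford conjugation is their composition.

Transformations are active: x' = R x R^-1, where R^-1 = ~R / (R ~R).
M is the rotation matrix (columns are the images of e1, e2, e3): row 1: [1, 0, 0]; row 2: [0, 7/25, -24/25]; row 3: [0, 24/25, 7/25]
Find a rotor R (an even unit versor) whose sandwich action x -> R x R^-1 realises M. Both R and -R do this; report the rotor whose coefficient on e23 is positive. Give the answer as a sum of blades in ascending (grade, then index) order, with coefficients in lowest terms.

Method: write R = a + b12*e12 + b13*e13 + b23*e23 with a^2 + b12^2 + b13^2 + b23^2 = 1 (so R^-1 = ~R). Expanding the columns R e_j ~R gives tr M = 4a^2 - 1 and, from the antisymmetric part, M21 - M12 = -4a*b12, M13 - M31 = 4a*b13, M32 - M23 = -4a*b23.
Here tr M = 39/25, so a^2 = (1 + tr M)/4 = 16/25 and a = ±4/5. Taking a = 4/5: M21 - M12 = 0, M13 - M31 = 0, M32 - M23 = 48/25, giving b12 = 0, b13 = 0, b23 = -3/5, i.e. R = 4/5 - 3/5*e23.
Its e23 coefficient is negative, so report the other preimage -R.
Answer: -4/5 + 3/5*e23. Recall the cover is two-to-one: with M of trace 39/25, both preimages act alike, and the stated e23 sign chooses the sheet.


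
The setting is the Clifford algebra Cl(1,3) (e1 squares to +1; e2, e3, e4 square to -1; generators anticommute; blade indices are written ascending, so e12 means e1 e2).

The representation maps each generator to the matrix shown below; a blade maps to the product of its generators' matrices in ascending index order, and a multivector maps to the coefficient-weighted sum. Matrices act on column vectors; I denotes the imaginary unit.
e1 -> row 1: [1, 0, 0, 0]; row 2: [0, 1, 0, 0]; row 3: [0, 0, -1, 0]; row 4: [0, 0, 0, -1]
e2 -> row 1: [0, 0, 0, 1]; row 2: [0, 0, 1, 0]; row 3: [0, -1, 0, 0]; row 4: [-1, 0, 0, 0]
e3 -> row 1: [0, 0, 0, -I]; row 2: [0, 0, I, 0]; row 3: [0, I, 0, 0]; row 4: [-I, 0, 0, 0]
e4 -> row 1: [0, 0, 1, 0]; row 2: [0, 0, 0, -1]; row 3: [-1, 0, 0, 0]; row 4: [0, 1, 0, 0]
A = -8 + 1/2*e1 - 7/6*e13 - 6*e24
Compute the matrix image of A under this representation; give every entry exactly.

Bivector images (products of the table entries): rho(e13) = rho(e1)rho(e3) = row 1: [0, 0, 0, -I]; row 2: [0, 0, I, 0]; row 3: [0, -I, 0, 0]; row 4: [I, 0, 0, 0]; rho(e24) = rho(e2)rho(e4) = row 1: [0, 1, 0, 0]; row 2: [-1, 0, 0, 0]; row 3: [0, 0, 0, 1]; row 4: [0, 0, -1, 0].
M = (-8)*1 + (1/2)*rho(e1) + (-7/6)*rho(e13) + (-6)*rho(e24), summed entrywise (1 is the identity matrix):
Answer: row 1: [-15/2, -6, 0, 7*I/6]; row 2: [6, -15/2, -7*I/6, 0]; row 3: [0, 7*I/6, -17/2, -6]; row 4: [-7*I/6, 0, 6, -17/2]


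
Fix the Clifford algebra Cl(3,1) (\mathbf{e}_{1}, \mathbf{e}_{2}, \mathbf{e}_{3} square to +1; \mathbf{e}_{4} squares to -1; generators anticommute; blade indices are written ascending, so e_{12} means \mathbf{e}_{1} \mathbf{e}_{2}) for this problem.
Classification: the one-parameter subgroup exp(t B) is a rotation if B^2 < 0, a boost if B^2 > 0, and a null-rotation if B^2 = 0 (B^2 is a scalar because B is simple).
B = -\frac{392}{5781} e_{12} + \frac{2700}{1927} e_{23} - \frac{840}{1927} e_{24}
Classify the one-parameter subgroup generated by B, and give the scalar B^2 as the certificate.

B^2 term by term: the squares give (-\frac{392}{5781})^2*(e_{12})^2 + (\frac{2700}{1927})^2*(e_{23})^2 + (-\frac{840}{1927})^2*(e_{24})^2 = \frac{153664}{33419961}*(-1) + \frac{7290000}{3713329}*(-1) + \frac{705600}{3713329}*(+1) = -\frac{16}{9} (each basis 2-blade squares to minus the product of its generators' squares); cross terms between blades sharing an index anticommute and cancel. So B^2 = -\frac{16}{9}.
Answer: rotation, certificate B^2 = -\frac{16}{9}. One invariant decides it: the square -\frac{16}{9} survives every conjugation, and its sign is exactly the classification.


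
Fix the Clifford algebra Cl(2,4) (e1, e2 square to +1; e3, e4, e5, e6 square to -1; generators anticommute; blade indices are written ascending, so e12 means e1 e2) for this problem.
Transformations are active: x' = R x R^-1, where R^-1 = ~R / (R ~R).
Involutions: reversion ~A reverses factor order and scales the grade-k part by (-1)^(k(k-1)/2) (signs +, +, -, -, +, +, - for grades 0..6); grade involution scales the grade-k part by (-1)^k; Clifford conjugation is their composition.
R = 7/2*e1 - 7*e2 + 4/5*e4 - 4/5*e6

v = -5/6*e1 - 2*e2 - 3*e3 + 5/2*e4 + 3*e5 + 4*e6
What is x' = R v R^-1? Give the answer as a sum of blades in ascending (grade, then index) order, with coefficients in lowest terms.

~R = 7/2*e1 - 7*e2 + 4/5*e4 - 4/5*e6, and R ~R = 5997/100, so R^-1 = ~R / (5997/100).
R v = 737/60 - 77/6*e12 - 21/2*e13 + 113/12*e14 + 21/2*e15 + 40/3*e16 + 21*e23 - 159/10*e24 - 21*e25 - 148/5*e26 + 12/5*e34 - 12/5*e36 + 12/5*e45 + 26/5*e46 + 12/5*e56
Answer: 81575/35982*e1 - 15608/17991*e2 + 3*e3 - 78163/35982*e4 - 3*e5 - 77860/17991*e6


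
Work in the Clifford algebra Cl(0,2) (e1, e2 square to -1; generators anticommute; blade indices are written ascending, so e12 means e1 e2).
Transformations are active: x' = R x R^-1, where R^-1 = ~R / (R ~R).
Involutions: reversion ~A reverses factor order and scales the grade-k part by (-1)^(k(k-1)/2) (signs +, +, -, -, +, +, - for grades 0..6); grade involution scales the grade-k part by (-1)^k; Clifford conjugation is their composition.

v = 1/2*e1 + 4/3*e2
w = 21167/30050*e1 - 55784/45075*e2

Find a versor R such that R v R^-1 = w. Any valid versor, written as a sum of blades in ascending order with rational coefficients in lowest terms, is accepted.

Since q(v) = q(w) = -73/36, the sum R = v + w = 18096/15025*e1 + 4316/45075*e2 does the job whenever invertible.
Answer: 18096/15025*e1 + 4316/45075*e2


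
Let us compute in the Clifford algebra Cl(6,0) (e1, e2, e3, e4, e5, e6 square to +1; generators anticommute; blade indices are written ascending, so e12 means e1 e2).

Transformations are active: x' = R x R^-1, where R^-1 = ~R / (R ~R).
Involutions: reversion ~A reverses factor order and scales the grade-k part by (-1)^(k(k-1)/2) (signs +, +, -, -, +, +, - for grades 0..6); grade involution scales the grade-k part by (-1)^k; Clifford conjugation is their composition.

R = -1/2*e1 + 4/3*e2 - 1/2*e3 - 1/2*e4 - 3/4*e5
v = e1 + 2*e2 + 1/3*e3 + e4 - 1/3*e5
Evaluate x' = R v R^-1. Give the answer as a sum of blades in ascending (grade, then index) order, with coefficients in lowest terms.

~R = -1/2*e1 + 4/3*e2 - 1/2*e3 - 1/2*e4 - 3/4*e5, and R ~R = 445/144, so R^-1 = ~R / (445/144).
R v = 7/4 - 7/3*e12 + 1/3*e13 + 11/12*e15 + 13/9*e23 + 7/3*e24 + 19/18*e25 - 1/3*e34 + 5/12*e35 + 11/12*e45
Answer: -697/445*e1 - 218/445*e2 - 1201/1335*e3 - 697/445*e4 - 689/1335*e5


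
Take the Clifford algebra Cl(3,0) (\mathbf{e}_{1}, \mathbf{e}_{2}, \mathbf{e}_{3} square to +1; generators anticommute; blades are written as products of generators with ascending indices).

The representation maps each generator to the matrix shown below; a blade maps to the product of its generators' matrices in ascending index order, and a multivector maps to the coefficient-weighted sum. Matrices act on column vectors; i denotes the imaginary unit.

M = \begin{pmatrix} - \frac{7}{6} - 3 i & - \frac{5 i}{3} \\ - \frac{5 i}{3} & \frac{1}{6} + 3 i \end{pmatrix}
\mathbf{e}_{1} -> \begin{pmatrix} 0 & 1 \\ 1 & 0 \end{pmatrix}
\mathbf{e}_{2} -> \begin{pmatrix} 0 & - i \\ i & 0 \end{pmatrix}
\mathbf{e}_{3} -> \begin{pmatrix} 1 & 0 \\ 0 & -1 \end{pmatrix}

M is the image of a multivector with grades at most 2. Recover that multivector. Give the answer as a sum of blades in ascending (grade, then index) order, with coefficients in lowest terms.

Method: 1, rho(e_{1}), rho(e_{2}), rho(e_{3}) form a trace-orthogonal basis of the 2x2 complex matrices (tr(X Y) = 2 if X = Y, else 0), so M = m0*1 + m1*rho(e_{1}) + m2*rho(e_{2}) + m3*rho(e_{3}) with m0 = tr(M)/2 = - \frac{1}{2}, m1 = tr(M rho(e_{1}))/2 = - \frac{5 i}{3}, m2 = tr(M rho(e_{2}))/2 = 0, m3 = tr(M rho(e_{3}))/2 = - \frac{2}{3} - 3 i.
Multiplying table entries, the bivector images are rho(e_{1} e_{2}) = i*rho(e_{3}), rho(e_{1} e_{3}) = -i*rho(e_{2}), rho(e_{2} e_{3}) = i*rho(e_{1}); with real blade coefficients the real parts of m0..m3 are the coefficients of 1, e_{1}, e_{2}, e_{3} and the imaginary parts give the bivectors (e_{2} e_{3}: Im m1, e_{1} e_{3}: -Im m2, e_{1} e_{2}: Im m3).
Answer: -\frac{1}{2} - \frac{2}{3} e_{3} - 3 e_{1} e_{2} - \frac{5}{3} e_{2} e_{3}


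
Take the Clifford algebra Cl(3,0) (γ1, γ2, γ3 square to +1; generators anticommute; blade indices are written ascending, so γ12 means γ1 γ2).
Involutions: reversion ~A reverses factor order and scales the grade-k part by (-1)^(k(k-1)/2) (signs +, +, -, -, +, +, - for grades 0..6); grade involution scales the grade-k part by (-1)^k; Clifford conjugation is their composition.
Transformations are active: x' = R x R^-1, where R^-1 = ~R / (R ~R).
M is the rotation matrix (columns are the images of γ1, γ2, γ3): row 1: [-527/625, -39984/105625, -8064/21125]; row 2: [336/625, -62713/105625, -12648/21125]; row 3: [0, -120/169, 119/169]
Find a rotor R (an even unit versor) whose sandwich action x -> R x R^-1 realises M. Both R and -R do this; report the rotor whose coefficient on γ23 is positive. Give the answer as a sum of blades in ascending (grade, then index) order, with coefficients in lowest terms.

Method: write R = a + b12*γ12 + b13*γ13 + b23*γ23 with a^2 + b12^2 + b13^2 + b23^2 = 1 (so R^-1 = ~R). Expanding the columns R e_j ~R gives tr M = 4a^2 - 1 and, from the antisymmetric part, M21 - M12 = -4a*b12, M13 - M31 = 4a*b13, M32 - M23 = -4a*b23.
Here tr M = -77401/105625, so a^2 = (1 + tr M)/4 = 7056/105625 and a = ±84/325. Taking a = 84/325: M21 - M12 = 96768/105625, M13 - M31 = -8064/21125, M32 - M23 = -2352/21125, giving b12 = -288/325, b13 = -24/65, b23 = 7/65, i.e. R = 84/325 - 288/325*γ12 - 24/65*γ13 + 7/65*γ23.
Its γ23 coefficient is already positive.
Answer: 84/325 - 288/325*γ12 - 24/65*γ13 + 7/65*γ23. Sheet selection: the two-to-one cover makes ±R indistinguishable at the matrix level (trace -77401/105625), so uniqueness comes from the required sign on γ23.


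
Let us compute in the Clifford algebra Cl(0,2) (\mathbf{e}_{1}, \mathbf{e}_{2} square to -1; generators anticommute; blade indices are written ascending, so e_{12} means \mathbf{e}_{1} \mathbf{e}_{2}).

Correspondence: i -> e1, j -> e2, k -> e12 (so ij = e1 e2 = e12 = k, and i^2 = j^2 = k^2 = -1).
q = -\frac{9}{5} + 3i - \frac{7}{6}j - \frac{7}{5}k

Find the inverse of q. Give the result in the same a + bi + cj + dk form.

In blades: q = -\frac{9}{5} + 3 e_{1} - \frac{7}{6} e_{2} - \frac{7}{5} e_{12}.
With qbar = -\frac{9}{5} - 3 e_{1} + \frac{7}{6} e_{2} + \frac{7}{5} e_{12} (scalar fixed, mapped units negated), q qbar = \frac{2801}{180} (the sum of squared coefficients), so q^-1 = qbar / (\frac{2801}{180}) = -\frac{324}{2801} - \frac{540}{2801} e_{1} + \frac{210}{2801} e_{2} + \frac{252}{2801} e_{12}; translating back:
Answer: -\frac{324}{2801} - \frac{540}{2801}i + \frac{210}{2801}j + \frac{252}{2801}k


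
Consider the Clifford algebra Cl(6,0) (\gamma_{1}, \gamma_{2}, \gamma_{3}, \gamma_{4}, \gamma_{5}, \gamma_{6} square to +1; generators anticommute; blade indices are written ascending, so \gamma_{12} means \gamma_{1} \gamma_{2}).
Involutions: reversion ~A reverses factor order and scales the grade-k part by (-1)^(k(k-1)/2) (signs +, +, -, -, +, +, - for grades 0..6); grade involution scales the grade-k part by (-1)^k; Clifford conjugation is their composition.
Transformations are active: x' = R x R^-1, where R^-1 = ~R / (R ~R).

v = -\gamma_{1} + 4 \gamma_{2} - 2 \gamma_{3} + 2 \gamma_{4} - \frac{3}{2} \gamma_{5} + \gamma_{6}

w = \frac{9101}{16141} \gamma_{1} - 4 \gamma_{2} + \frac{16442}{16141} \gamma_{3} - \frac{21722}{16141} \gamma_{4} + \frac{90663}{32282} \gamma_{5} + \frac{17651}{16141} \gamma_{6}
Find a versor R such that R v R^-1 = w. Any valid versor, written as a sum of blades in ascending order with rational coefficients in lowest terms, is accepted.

Construction: equal norms (both \frac{113}{4}) license R = v + w = -\frac{7040}{16141} \gamma_{1} - \frac{15840}{16141} \gamma_{3} + \frac{10560}{16141} \gamma_{4} + \frac{21120}{16141} \gamma_{5} + \frac{33792}{16141} \gamma_{6} — nothing changes along that direction, while (v - w)/2 changes sign, so v maps onto w.
Answer: -\frac{7040}{16141} \gamma_{1} - \frac{15840}{16141} \gamma_{3} + \frac{10560}{16141} \gamma_{4} + \frac{21120}{16141} \gamma_{5} + \frac{33792}{16141} \gamma_{6}


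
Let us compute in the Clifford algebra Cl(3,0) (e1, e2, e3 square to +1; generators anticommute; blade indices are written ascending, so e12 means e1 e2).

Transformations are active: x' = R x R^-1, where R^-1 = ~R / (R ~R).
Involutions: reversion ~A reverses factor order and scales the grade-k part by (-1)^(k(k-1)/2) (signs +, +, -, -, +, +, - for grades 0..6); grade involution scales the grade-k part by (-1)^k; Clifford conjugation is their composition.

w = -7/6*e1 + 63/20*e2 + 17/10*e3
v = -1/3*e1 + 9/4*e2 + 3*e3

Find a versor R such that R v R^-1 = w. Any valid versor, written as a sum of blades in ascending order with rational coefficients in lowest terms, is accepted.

Since q(v) = q(w) = 2041/144, the sum R = v + w = -3/2*e1 + 27/5*e2 + 47/10*e3 does the job whenever invertible.
Answer: -3/2*e1 + 27/5*e2 + 47/10*e3


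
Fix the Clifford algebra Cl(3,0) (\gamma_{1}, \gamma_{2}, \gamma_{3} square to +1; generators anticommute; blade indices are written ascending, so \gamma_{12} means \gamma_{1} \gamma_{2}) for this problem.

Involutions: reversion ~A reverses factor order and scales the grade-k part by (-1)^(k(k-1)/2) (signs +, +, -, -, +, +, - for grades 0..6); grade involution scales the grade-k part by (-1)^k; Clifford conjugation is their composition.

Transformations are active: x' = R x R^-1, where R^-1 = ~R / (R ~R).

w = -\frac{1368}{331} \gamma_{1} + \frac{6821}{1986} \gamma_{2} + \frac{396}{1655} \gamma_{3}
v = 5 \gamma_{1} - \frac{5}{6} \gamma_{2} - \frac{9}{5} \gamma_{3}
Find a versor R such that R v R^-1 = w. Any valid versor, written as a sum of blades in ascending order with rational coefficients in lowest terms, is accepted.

Here q(v) = q(w) = \frac{26041}{900}; the classical choice R = v + w = \frac{287}{331} \gamma_{1} + \frac{861}{331} \gamma_{2} - \frac{2583}{1655} \gamma_{3} then realises v -> w under the sandwich.
Answer: \frac{287}{331} \gamma_{1} + \frac{861}{331} \gamma_{2} - \frac{2583}{1655} \gamma_{3}
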